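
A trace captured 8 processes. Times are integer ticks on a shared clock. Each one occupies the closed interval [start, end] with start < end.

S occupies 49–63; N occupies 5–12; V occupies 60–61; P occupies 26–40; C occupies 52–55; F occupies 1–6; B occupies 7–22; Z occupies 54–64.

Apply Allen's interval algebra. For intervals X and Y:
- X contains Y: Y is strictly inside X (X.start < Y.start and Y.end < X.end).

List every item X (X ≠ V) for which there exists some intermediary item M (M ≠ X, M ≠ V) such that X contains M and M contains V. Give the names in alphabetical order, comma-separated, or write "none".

Target V = [60, 61].
Intermediaries M with M contains V: S, Z.
Via S — items with X contains S: none.
Via Z — items with X contains Z: none.
Union: none.

none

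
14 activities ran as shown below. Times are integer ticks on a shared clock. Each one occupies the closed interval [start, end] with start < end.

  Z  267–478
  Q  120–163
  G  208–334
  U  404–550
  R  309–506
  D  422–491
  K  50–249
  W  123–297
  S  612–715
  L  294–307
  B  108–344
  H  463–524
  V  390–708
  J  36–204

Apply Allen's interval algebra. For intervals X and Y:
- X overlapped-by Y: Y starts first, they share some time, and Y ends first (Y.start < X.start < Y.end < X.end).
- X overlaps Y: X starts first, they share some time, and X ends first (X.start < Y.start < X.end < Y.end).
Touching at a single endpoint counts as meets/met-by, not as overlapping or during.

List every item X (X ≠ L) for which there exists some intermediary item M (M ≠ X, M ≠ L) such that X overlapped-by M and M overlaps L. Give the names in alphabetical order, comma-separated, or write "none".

G, Z

Target L = [294, 307].
Intermediaries M with M overlaps L: W.
Via W — items with X overlapped-by W: G, Z.
Union: G, Z.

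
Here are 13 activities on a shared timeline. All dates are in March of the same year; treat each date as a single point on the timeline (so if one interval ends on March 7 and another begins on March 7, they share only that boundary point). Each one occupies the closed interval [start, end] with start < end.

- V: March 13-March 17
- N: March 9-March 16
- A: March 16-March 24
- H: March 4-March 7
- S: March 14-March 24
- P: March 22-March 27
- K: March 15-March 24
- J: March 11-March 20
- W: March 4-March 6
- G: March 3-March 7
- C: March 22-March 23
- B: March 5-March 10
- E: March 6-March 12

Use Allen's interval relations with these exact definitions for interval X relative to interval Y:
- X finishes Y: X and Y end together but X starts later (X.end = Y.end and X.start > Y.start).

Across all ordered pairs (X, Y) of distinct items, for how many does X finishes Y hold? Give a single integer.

4

Checking all 156 ordered pairs for relation 'finishes'; matching pairs in alphabetical order:
(A, K): A finishes K ✓
(A, S): A finishes S ✓
(H, G): H finishes G ✓
(K, S): K finishes S ✓
Count: 4.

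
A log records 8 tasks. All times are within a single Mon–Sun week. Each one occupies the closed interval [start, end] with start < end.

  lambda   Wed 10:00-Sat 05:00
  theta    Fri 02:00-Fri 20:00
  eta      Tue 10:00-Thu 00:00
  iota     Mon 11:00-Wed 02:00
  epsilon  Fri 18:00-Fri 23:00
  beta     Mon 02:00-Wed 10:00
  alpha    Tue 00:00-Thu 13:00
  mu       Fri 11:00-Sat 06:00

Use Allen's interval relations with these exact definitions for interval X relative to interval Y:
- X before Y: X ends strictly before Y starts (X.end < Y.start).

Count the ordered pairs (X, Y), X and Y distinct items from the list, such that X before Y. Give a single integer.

Checking all 56 ordered pairs for relation 'before'; matching pairs in alphabetical order:
(alpha, epsilon): alpha before epsilon ✓
(alpha, mu): alpha before mu ✓
(alpha, theta): alpha before theta ✓
(beta, epsilon): beta before epsilon ✓
(beta, mu): beta before mu ✓
(beta, theta): beta before theta ✓
(eta, epsilon): eta before epsilon ✓
(eta, mu): eta before mu ✓
(eta, theta): eta before theta ✓
(iota, epsilon): iota before epsilon ✓
(iota, lambda): iota before lambda ✓
(iota, mu): iota before mu ✓
(iota, theta): iota before theta ✓
Count: 13.

13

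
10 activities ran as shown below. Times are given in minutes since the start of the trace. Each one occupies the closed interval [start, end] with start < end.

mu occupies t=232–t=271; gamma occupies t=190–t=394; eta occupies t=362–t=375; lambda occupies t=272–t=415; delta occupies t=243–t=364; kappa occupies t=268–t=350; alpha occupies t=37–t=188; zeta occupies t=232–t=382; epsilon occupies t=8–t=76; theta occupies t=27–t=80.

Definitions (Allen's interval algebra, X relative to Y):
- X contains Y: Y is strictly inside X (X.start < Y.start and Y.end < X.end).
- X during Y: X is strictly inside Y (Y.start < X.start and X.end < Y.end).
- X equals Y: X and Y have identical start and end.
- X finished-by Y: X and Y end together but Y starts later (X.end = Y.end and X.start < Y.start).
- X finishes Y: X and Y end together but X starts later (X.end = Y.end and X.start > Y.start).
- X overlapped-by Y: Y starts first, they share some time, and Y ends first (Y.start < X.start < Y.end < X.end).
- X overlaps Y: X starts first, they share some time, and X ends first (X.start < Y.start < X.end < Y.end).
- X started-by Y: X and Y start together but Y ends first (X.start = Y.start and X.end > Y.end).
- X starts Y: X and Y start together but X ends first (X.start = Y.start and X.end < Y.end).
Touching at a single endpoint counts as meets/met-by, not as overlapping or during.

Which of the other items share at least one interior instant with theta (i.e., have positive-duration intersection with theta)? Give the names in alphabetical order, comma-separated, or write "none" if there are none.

alpha, epsilon

Target theta = [t=27, t=80].
alpha [t=37, t=188] → overlapped-by → yes.
delta [t=243, t=364] → after → no.
epsilon [t=8, t=76] → overlaps → yes.
eta [t=362, t=375] → after → no.
gamma [t=190, t=394] → after → no.
kappa [t=268, t=350] → after → no.
lambda [t=272, t=415] → after → no.
mu [t=232, t=271] → after → no.
zeta [t=232, t=382] → after → no.
Result: alpha, epsilon.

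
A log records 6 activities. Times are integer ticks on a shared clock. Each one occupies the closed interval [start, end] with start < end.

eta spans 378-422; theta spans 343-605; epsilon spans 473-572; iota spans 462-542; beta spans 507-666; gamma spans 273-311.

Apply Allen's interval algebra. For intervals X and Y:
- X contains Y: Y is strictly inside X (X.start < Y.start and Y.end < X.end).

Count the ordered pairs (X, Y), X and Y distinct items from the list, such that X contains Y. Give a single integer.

3

Checking all 30 ordered pairs for relation 'contains'; matching pairs in alphabetical order:
(theta, epsilon): theta contains epsilon ✓
(theta, eta): theta contains eta ✓
(theta, iota): theta contains iota ✓
Count: 3.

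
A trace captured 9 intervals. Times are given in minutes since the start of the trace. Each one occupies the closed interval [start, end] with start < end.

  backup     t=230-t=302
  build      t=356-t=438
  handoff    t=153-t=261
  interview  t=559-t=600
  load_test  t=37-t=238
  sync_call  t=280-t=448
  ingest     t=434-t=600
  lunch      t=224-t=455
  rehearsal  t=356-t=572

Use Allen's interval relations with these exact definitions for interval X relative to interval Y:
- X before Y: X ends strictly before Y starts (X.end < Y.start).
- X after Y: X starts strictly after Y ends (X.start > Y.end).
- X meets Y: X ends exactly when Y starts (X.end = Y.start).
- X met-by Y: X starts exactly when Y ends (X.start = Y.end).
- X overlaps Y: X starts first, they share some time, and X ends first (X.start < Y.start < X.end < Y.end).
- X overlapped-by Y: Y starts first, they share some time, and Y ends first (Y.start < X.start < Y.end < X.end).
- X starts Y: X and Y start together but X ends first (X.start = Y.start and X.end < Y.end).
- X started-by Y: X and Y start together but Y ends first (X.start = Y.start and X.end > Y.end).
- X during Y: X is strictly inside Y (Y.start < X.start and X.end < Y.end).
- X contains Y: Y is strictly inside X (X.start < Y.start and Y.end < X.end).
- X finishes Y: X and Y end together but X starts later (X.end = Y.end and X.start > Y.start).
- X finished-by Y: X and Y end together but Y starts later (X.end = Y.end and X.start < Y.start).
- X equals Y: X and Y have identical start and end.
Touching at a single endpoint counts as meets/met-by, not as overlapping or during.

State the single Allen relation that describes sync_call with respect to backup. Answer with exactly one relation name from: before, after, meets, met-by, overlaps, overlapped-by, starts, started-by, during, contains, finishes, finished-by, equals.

overlapped-by

sync_call = [t=280, t=448]; backup = [t=230, t=302].
Compare endpoints: sync_call.start > backup.start, sync_call.start < backup.end, sync_call.end > backup.start, sync_call.end > backup.end.
That pattern is 'overlapped-by'.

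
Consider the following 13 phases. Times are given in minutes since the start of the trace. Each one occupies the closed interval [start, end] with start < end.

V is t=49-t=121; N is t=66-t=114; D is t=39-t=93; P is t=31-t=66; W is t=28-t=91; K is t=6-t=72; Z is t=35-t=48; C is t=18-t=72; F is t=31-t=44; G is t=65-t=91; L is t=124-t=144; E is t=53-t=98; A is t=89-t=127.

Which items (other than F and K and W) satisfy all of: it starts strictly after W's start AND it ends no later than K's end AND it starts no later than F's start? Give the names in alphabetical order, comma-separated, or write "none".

Conditions: its start is strictly after W's start (X.start > t=28) AND its end is no later than K's end (X.end <= t=72) AND its start is no later than F's start (X.start <= t=31).
A: start t=89 > t=28? ✓; end t=127 <= t=72? ✗; start t=89 <= t=31? ✗ → no.
C: start t=18 > t=28? ✗; end t=72 <= t=72? ✓; start t=18 <= t=31? ✓ → no.
D: start t=39 > t=28? ✓; end t=93 <= t=72? ✗; start t=39 <= t=31? ✗ → no.
E: start t=53 > t=28? ✓; end t=98 <= t=72? ✗; start t=53 <= t=31? ✗ → no.
G: start t=65 > t=28? ✓; end t=91 <= t=72? ✗; start t=65 <= t=31? ✗ → no.
L: start t=124 > t=28? ✓; end t=144 <= t=72? ✗; start t=124 <= t=31? ✗ → no.
N: start t=66 > t=28? ✓; end t=114 <= t=72? ✗; start t=66 <= t=31? ✗ → no.
P: start t=31 > t=28? ✓; end t=66 <= t=72? ✓; start t=31 <= t=31? ✓ → yes.
V: start t=49 > t=28? ✓; end t=121 <= t=72? ✗; start t=49 <= t=31? ✗ → no.
Z: start t=35 > t=28? ✓; end t=48 <= t=72? ✓; start t=35 <= t=31? ✗ → no.
Result: P.

P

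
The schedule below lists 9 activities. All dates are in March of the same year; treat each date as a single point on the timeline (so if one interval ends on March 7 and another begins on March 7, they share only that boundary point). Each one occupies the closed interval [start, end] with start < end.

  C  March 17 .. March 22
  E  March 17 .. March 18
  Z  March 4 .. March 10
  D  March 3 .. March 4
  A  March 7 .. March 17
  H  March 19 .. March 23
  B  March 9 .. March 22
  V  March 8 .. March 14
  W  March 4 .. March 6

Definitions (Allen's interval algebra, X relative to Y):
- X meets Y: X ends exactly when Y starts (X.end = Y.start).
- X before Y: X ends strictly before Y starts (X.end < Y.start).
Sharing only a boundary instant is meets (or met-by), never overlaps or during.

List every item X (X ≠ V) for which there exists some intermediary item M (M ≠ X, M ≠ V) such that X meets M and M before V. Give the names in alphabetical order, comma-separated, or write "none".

D

Target V = [March 8, March 14].
Intermediaries M with M before V: D, W.
Via D — items with X meets D: none.
Via W — items with X meets W: D.
Union: D.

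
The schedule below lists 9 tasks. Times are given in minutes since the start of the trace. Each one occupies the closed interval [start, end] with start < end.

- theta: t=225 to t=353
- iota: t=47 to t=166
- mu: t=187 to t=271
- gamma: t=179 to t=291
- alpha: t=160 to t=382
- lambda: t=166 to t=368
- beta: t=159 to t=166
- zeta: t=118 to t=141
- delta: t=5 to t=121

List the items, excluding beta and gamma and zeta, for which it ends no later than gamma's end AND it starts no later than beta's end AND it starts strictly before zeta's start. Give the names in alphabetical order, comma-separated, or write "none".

Conditions: its end is no later than gamma's end (X.end <= t=291) AND its start is no later than beta's end (X.start <= t=166) AND its start is strictly before zeta's start (X.start < t=118).
alpha: end t=382 <= t=291? ✗; start t=160 <= t=166? ✓; start t=160 < t=118? ✗ → no.
delta: end t=121 <= t=291? ✓; start t=5 <= t=166? ✓; start t=5 < t=118? ✓ → yes.
iota: end t=166 <= t=291? ✓; start t=47 <= t=166? ✓; start t=47 < t=118? ✓ → yes.
lambda: end t=368 <= t=291? ✗; start t=166 <= t=166? ✓; start t=166 < t=118? ✗ → no.
mu: end t=271 <= t=291? ✓; start t=187 <= t=166? ✗; start t=187 < t=118? ✗ → no.
theta: end t=353 <= t=291? ✗; start t=225 <= t=166? ✗; start t=225 < t=118? ✗ → no.
Result: delta, iota.

delta, iota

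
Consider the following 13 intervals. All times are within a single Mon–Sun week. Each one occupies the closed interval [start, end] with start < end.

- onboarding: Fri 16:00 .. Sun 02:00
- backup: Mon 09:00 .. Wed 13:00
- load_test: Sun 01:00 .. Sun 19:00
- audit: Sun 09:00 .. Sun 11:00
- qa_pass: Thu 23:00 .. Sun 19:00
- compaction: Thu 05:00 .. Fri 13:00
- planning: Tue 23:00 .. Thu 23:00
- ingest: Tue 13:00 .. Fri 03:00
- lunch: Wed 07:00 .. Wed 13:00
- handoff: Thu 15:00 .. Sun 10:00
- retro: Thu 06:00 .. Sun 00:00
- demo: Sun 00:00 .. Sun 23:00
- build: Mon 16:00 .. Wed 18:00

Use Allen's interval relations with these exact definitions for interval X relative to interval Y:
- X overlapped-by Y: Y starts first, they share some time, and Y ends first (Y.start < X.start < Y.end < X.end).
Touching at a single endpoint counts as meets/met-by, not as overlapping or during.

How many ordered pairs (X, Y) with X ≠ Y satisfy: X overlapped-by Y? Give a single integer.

25

Checking all 156 ordered pairs for relation 'overlapped-by'; matching pairs in alphabetical order:
(audit, handoff): audit overlapped-by handoff ✓
(build, backup): build overlapped-by backup ✓
(compaction, ingest): compaction overlapped-by ingest ✓
(compaction, planning): compaction overlapped-by planning ✓
(demo, handoff): demo overlapped-by handoff ✓
(demo, onboarding): demo overlapped-by onboarding ✓
(demo, qa_pass): demo overlapped-by qa_pass ✓
(handoff, compaction): handoff overlapped-by compaction ✓
(handoff, ingest): handoff overlapped-by ingest ✓
(handoff, planning): handoff overlapped-by planning ✓
(handoff, retro): handoff overlapped-by retro ✓
(ingest, backup): ingest overlapped-by backup ✓
(ingest, build): ingest overlapped-by build ✓
(load_test, handoff): load_test overlapped-by handoff ✓
(load_test, onboarding): load_test overlapped-by onboarding ✓
(onboarding, retro): onboarding overlapped-by retro ✓
(planning, backup): planning overlapped-by backup ✓
(planning, build): planning overlapped-by build ✓
(qa_pass, compaction): qa_pass overlapped-by compaction ✓
(qa_pass, handoff): qa_pass overlapped-by handoff ✓
(qa_pass, ingest): qa_pass overlapped-by ingest ✓
(qa_pass, retro): qa_pass overlapped-by retro ✓
(retro, compaction): retro overlapped-by compaction ✓
(retro, ingest): retro overlapped-by ingest ✓
... plus 1 further pairs not listed.
Count: 25.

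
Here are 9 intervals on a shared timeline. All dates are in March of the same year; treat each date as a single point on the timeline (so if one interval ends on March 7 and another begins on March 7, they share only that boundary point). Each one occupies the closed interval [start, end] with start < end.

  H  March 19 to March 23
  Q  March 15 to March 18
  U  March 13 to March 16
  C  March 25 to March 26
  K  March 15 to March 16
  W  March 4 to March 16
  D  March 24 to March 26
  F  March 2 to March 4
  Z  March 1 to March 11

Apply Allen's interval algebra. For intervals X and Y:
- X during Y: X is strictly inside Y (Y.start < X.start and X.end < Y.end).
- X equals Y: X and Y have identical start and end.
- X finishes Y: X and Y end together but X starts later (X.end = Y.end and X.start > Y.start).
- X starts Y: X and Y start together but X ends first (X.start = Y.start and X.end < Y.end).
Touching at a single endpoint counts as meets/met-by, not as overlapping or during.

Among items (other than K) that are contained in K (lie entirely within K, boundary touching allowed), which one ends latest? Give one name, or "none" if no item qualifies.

none

Target K = [March 15, March 16].
C [March 25, March 26] → after → excluded.
D [March 24, March 26] → after → excluded.
F [March 2, March 4] → before → excluded.
H [March 19, March 23] → after → excluded.
Q [March 15, March 18] → started-by → excluded.
U [March 13, March 16] → finished-by → excluded.
W [March 4, March 16] → finished-by → excluded.
Z [March 1, March 11] → before → excluded.
No candidates → none.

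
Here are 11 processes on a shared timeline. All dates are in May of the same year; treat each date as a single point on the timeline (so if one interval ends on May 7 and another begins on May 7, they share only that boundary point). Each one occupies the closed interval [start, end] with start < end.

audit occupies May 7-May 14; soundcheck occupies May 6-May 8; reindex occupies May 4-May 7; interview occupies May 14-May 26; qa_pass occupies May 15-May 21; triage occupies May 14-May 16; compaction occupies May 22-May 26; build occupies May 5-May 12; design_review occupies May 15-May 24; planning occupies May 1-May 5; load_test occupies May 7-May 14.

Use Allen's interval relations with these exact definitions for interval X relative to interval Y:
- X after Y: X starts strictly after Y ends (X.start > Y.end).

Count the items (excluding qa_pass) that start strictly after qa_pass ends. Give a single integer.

1

Target qa_pass = [May 15, May 21].
audit [May 7, May 14] → before → no.
build [May 5, May 12] → before → no.
compaction [May 22, May 26] → after → counts.
design_review [May 15, May 24] → started-by → no.
interview [May 14, May 26] → contains → no.
load_test [May 7, May 14] → before → no.
planning [May 1, May 5] → before → no.
reindex [May 4, May 7] → before → no.
soundcheck [May 6, May 8] → before → no.
triage [May 14, May 16] → overlaps → no.
Total: 1.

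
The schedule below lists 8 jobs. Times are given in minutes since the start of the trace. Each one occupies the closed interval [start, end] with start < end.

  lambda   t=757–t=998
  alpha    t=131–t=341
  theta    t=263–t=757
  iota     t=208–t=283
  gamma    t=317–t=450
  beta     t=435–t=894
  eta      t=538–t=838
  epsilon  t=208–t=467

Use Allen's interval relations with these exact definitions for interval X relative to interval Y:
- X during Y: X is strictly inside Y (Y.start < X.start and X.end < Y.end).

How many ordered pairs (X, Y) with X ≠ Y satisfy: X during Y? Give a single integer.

Checking all 56 ordered pairs for relation 'during'; matching pairs in alphabetical order:
(eta, beta): eta during beta ✓
(gamma, epsilon): gamma during epsilon ✓
(gamma, theta): gamma during theta ✓
(iota, alpha): iota during alpha ✓
Count: 4.

4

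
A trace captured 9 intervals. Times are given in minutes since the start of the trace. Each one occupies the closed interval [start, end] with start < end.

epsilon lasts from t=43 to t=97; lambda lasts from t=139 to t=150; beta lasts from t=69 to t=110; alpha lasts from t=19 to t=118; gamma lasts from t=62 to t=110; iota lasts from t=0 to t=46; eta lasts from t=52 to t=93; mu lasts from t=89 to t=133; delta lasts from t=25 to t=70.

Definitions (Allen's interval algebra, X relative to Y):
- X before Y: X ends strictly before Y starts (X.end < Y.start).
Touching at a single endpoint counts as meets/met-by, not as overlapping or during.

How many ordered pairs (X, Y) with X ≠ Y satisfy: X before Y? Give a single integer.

13

Checking all 72 ordered pairs for relation 'before'; matching pairs in alphabetical order:
(alpha, lambda): alpha before lambda ✓
(beta, lambda): beta before lambda ✓
(delta, lambda): delta before lambda ✓
(delta, mu): delta before mu ✓
(epsilon, lambda): epsilon before lambda ✓
(eta, lambda): eta before lambda ✓
(gamma, lambda): gamma before lambda ✓
(iota, beta): iota before beta ✓
(iota, eta): iota before eta ✓
(iota, gamma): iota before gamma ✓
(iota, lambda): iota before lambda ✓
(iota, mu): iota before mu ✓
(mu, lambda): mu before lambda ✓
Count: 13.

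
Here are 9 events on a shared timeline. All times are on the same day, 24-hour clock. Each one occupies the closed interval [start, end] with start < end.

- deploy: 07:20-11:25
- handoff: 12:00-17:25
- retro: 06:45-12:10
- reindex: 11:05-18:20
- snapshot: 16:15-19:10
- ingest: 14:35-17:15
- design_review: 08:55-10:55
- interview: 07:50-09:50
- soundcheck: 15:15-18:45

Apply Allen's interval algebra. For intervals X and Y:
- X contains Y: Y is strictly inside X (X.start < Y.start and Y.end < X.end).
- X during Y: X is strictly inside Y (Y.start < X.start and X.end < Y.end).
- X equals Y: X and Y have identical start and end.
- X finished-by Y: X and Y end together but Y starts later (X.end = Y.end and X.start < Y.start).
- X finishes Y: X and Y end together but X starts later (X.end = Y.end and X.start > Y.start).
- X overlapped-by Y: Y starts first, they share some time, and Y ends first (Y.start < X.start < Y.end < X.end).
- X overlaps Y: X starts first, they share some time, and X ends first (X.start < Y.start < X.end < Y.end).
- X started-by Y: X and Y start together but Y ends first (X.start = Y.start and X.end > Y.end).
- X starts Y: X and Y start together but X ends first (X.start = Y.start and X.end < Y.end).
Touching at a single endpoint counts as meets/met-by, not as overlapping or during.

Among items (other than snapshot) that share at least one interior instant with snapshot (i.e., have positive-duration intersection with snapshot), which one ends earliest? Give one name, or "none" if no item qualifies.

Target snapshot = [16:15, 19:10].
deploy [07:20, 11:25] → before → excluded.
design_review [08:55, 10:55] → before → excluded.
handoff [12:00, 17:25] → overlaps → candidate.
ingest [14:35, 17:15] → overlaps → candidate.
interview [07:50, 09:50] → before → excluded.
reindex [11:05, 18:20] → overlaps → candidate.
retro [06:45, 12:10] → before → excluded.
soundcheck [15:15, 18:45] → overlaps → candidate.
Among candidates, earliest end is 17:15 → ingest.

ingest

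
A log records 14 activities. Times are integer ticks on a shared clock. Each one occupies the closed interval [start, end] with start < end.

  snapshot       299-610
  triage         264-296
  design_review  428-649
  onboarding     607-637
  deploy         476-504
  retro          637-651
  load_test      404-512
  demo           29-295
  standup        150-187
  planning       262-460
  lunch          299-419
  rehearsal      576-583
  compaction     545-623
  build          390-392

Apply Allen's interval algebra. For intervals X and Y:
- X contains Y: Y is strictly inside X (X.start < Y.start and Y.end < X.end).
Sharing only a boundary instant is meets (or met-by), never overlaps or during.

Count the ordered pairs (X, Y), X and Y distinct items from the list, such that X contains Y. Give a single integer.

Checking all 182 ordered pairs for relation 'contains'; matching pairs in alphabetical order:
(compaction, rehearsal): compaction contains rehearsal ✓
(demo, standup): demo contains standup ✓
(design_review, compaction): design_review contains compaction ✓
(design_review, deploy): design_review contains deploy ✓
(design_review, onboarding): design_review contains onboarding ✓
(design_review, rehearsal): design_review contains rehearsal ✓
(load_test, deploy): load_test contains deploy ✓
(lunch, build): lunch contains build ✓
(planning, build): planning contains build ✓
(planning, lunch): planning contains lunch ✓
(planning, triage): planning contains triage ✓
(snapshot, build): snapshot contains build ✓
(snapshot, deploy): snapshot contains deploy ✓
(snapshot, load_test): snapshot contains load_test ✓
(snapshot, rehearsal): snapshot contains rehearsal ✓
Count: 15.

15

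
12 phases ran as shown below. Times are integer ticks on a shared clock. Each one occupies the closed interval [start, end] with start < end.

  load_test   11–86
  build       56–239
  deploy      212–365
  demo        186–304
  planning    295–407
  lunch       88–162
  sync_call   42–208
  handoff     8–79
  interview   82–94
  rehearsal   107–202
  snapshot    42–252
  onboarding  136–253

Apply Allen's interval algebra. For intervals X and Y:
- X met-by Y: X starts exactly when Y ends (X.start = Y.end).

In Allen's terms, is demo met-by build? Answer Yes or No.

demo = [186, 304], build = [56, 239].
Actual relation of demo to build: overlapped-by.
Asked whether 'met-by' holds → No.

No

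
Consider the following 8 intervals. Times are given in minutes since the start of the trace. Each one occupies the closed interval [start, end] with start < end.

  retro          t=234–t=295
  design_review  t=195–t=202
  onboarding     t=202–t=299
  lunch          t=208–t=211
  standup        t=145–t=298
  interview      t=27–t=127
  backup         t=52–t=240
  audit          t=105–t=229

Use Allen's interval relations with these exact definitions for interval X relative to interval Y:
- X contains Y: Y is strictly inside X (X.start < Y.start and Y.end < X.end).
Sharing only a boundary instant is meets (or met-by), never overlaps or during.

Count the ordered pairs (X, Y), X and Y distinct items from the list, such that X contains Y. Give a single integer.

10

Checking all 56 ordered pairs for relation 'contains'; matching pairs in alphabetical order:
(audit, design_review): audit contains design_review ✓
(audit, lunch): audit contains lunch ✓
(backup, audit): backup contains audit ✓
(backup, design_review): backup contains design_review ✓
(backup, lunch): backup contains lunch ✓
(onboarding, lunch): onboarding contains lunch ✓
(onboarding, retro): onboarding contains retro ✓
(standup, design_review): standup contains design_review ✓
(standup, lunch): standup contains lunch ✓
(standup, retro): standup contains retro ✓
Count: 10.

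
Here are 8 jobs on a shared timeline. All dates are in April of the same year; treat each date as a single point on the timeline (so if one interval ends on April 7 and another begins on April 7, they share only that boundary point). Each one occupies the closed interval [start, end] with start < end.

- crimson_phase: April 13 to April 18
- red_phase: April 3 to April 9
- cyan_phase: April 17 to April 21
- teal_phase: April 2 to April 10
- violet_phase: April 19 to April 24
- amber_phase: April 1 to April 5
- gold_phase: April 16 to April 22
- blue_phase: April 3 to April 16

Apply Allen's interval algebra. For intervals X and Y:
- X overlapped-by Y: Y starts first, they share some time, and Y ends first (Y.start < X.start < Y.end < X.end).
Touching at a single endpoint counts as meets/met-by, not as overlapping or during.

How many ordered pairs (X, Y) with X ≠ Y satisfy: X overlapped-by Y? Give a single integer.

9

Checking all 56 ordered pairs for relation 'overlapped-by'; matching pairs in alphabetical order:
(blue_phase, amber_phase): blue_phase overlapped-by amber_phase ✓
(blue_phase, teal_phase): blue_phase overlapped-by teal_phase ✓
(crimson_phase, blue_phase): crimson_phase overlapped-by blue_phase ✓
(cyan_phase, crimson_phase): cyan_phase overlapped-by crimson_phase ✓
(gold_phase, crimson_phase): gold_phase overlapped-by crimson_phase ✓
(red_phase, amber_phase): red_phase overlapped-by amber_phase ✓
(teal_phase, amber_phase): teal_phase overlapped-by amber_phase ✓
(violet_phase, cyan_phase): violet_phase overlapped-by cyan_phase ✓
(violet_phase, gold_phase): violet_phase overlapped-by gold_phase ✓
Count: 9.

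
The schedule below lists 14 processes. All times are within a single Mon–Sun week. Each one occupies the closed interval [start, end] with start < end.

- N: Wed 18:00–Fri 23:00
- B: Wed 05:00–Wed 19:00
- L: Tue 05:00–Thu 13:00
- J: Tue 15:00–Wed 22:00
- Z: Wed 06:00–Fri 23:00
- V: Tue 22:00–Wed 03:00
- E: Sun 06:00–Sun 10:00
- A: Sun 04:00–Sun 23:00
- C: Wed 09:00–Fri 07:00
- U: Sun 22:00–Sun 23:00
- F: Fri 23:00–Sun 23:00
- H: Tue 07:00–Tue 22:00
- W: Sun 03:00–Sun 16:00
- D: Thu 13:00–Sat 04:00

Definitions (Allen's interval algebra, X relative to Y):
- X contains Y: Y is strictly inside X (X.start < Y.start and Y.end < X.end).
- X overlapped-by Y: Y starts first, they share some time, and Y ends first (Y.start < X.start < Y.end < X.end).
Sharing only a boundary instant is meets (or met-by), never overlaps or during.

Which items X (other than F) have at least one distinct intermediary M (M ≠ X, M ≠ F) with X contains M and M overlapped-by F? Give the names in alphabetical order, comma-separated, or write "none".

Target F = [Fri 23:00, Sun 23:00].
Intermediaries M with M overlapped-by F: none.
Union: none.

none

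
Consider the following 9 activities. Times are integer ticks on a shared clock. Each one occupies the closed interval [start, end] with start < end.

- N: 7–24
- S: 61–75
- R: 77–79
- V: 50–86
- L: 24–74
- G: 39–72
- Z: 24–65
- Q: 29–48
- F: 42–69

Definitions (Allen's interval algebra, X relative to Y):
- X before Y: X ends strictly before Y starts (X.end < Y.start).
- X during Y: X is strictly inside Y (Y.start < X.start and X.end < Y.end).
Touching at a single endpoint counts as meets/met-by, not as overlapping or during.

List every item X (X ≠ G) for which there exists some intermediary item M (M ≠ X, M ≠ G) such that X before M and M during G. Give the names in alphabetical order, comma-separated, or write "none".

Target G = [39, 72].
Intermediaries M with M during G: F.
Via F — items with X before F: N.
Union: N.

N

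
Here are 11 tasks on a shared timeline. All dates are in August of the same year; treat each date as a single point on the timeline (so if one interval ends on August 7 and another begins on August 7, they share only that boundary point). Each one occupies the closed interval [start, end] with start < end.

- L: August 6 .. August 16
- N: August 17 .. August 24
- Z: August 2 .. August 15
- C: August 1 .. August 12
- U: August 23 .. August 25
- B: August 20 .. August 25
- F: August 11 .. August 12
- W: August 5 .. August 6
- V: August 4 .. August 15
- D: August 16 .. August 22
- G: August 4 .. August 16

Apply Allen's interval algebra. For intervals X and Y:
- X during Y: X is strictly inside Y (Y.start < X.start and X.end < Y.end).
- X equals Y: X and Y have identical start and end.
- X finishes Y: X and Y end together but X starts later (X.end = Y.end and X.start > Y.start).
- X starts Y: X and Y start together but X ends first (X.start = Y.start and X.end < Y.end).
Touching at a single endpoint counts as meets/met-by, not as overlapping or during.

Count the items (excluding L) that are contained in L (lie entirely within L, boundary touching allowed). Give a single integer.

1

Target L = [August 6, August 16].
B [August 20, August 25] → after → no.
C [August 1, August 12] → overlaps → no.
D [August 16, August 22] → met-by → no.
F [August 11, August 12] → during → counts.
G [August 4, August 16] → finished-by → no.
N [August 17, August 24] → after → no.
U [August 23, August 25] → after → no.
V [August 4, August 15] → overlaps → no.
W [August 5, August 6] → meets → no.
Z [August 2, August 15] → overlaps → no.
Total: 1.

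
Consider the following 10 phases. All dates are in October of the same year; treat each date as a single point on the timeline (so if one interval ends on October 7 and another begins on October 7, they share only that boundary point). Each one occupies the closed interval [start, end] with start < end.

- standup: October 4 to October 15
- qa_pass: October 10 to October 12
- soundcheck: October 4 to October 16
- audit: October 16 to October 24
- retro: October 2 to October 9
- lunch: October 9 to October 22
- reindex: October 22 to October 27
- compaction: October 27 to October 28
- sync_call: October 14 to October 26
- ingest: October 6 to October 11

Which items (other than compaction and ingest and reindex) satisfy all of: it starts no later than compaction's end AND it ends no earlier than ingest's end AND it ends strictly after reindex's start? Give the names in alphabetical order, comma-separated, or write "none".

audit, sync_call

Conditions: its start is no later than compaction's end (X.start <= October 28) AND its end is no earlier than ingest's end (X.end >= October 11) AND its end is strictly after reindex's start (X.end > October 22).
audit: start October 16 <= October 28? ✓; end October 24 >= October 11? ✓; end October 24 > October 22? ✓ → yes.
lunch: start October 9 <= October 28? ✓; end October 22 >= October 11? ✓; end October 22 > October 22? ✗ → no.
qa_pass: start October 10 <= October 28? ✓; end October 12 >= October 11? ✓; end October 12 > October 22? ✗ → no.
retro: start October 2 <= October 28? ✓; end October 9 >= October 11? ✗; end October 9 > October 22? ✗ → no.
soundcheck: start October 4 <= October 28? ✓; end October 16 >= October 11? ✓; end October 16 > October 22? ✗ → no.
standup: start October 4 <= October 28? ✓; end October 15 >= October 11? ✓; end October 15 > October 22? ✗ → no.
sync_call: start October 14 <= October 28? ✓; end October 26 >= October 11? ✓; end October 26 > October 22? ✓ → yes.
Result: audit, sync_call.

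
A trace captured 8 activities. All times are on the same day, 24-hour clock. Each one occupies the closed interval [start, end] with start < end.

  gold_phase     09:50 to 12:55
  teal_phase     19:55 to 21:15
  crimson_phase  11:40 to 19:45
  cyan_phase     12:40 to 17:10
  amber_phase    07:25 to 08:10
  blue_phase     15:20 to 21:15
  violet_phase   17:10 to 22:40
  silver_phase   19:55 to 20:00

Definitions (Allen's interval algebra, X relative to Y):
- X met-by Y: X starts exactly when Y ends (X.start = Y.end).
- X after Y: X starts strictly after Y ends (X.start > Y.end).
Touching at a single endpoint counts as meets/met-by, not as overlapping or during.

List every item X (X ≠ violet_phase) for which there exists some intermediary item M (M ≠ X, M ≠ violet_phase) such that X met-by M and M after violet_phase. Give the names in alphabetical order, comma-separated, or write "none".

Target violet_phase = [17:10, 22:40].
Intermediaries M with M after violet_phase: none.
Union: none.

none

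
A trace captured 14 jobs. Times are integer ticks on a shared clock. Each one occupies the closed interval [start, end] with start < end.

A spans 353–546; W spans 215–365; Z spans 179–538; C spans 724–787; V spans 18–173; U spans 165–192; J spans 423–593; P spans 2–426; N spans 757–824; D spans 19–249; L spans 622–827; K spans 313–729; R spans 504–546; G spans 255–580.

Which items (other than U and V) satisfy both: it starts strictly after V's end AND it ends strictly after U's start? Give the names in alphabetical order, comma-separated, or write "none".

Conditions: its start is strictly after V's end (X.start > 173) AND its end is strictly after U's start (X.end > 165).
A: start 353 > 173? ✓; end 546 > 165? ✓ → yes.
C: start 724 > 173? ✓; end 787 > 165? ✓ → yes.
D: start 19 > 173? ✗; end 249 > 165? ✓ → no.
G: start 255 > 173? ✓; end 580 > 165? ✓ → yes.
J: start 423 > 173? ✓; end 593 > 165? ✓ → yes.
K: start 313 > 173? ✓; end 729 > 165? ✓ → yes.
L: start 622 > 173? ✓; end 827 > 165? ✓ → yes.
N: start 757 > 173? ✓; end 824 > 165? ✓ → yes.
P: start 2 > 173? ✗; end 426 > 165? ✓ → no.
R: start 504 > 173? ✓; end 546 > 165? ✓ → yes.
W: start 215 > 173? ✓; end 365 > 165? ✓ → yes.
Z: start 179 > 173? ✓; end 538 > 165? ✓ → yes.
Result: A, C, G, J, K, L, N, R, W, Z.

A, C, G, J, K, L, N, R, W, Z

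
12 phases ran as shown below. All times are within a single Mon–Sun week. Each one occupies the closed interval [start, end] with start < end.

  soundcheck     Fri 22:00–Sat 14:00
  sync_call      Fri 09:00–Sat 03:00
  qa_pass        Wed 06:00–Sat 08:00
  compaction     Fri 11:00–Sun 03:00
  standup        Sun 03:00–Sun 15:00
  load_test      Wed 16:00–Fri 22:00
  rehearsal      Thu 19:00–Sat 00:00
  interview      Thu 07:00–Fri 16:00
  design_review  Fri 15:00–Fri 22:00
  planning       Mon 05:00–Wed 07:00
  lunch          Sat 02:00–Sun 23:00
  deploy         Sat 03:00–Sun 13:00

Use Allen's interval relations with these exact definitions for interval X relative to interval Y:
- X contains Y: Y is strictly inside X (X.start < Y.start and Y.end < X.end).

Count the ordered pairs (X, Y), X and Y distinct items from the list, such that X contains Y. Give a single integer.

12

Checking all 132 ordered pairs for relation 'contains'; matching pairs in alphabetical order:
(compaction, design_review): compaction contains design_review ✓
(compaction, soundcheck): compaction contains soundcheck ✓
(load_test, interview): load_test contains interview ✓
(lunch, deploy): lunch contains deploy ✓
(lunch, standup): lunch contains standup ✓
(qa_pass, design_review): qa_pass contains design_review ✓
(qa_pass, interview): qa_pass contains interview ✓
(qa_pass, load_test): qa_pass contains load_test ✓
(qa_pass, rehearsal): qa_pass contains rehearsal ✓
(qa_pass, sync_call): qa_pass contains sync_call ✓
(rehearsal, design_review): rehearsal contains design_review ✓
(sync_call, design_review): sync_call contains design_review ✓
Count: 12.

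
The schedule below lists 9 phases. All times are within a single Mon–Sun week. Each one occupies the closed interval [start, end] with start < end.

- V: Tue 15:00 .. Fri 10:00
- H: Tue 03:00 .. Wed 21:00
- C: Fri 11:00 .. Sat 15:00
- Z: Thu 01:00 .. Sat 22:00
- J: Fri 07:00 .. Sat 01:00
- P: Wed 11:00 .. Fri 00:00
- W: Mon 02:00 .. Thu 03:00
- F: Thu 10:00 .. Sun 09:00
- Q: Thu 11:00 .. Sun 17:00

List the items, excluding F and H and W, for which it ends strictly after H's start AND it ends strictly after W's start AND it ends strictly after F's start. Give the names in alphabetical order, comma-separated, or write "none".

Conditions: its end is strictly after H's start (X.end > Tue 03:00) AND its end is strictly after W's start (X.end > Mon 02:00) AND its end is strictly after F's start (X.end > Thu 10:00).
C: end Sat 15:00 > Tue 03:00? ✓; end Sat 15:00 > Mon 02:00? ✓; end Sat 15:00 > Thu 10:00? ✓ → yes.
J: end Sat 01:00 > Tue 03:00? ✓; end Sat 01:00 > Mon 02:00? ✓; end Sat 01:00 > Thu 10:00? ✓ → yes.
P: end Fri 00:00 > Tue 03:00? ✓; end Fri 00:00 > Mon 02:00? ✓; end Fri 00:00 > Thu 10:00? ✓ → yes.
Q: end Sun 17:00 > Tue 03:00? ✓; end Sun 17:00 > Mon 02:00? ✓; end Sun 17:00 > Thu 10:00? ✓ → yes.
V: end Fri 10:00 > Tue 03:00? ✓; end Fri 10:00 > Mon 02:00? ✓; end Fri 10:00 > Thu 10:00? ✓ → yes.
Z: end Sat 22:00 > Tue 03:00? ✓; end Sat 22:00 > Mon 02:00? ✓; end Sat 22:00 > Thu 10:00? ✓ → yes.
Result: C, J, P, Q, V, Z.

C, J, P, Q, V, Z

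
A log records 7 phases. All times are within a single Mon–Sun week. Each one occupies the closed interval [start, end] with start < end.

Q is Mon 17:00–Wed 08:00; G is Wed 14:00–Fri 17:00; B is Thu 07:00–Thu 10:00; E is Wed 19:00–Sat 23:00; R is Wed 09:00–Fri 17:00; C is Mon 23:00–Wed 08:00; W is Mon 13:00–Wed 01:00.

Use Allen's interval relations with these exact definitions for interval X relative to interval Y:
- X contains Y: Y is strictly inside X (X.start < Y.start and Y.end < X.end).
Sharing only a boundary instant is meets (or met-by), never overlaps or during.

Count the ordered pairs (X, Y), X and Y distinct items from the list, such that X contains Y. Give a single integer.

Checking all 42 ordered pairs for relation 'contains'; matching pairs in alphabetical order:
(E, B): E contains B ✓
(G, B): G contains B ✓
(R, B): R contains B ✓
Count: 3.

3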